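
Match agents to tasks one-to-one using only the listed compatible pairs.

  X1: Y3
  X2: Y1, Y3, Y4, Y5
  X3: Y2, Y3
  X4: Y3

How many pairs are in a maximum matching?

Unit-capacity flow: source→left, listed edges, right→sink; max matching = max flow.
Augmenting path X1→Y3 (+1); matched 1.
Augmenting path X2→Y1 (+1); matched 2.
Augmenting path X3→Y2 (+1); matched 3.
No augmenting path remains; maximum matching = 3.
König certificate: {X2, X3, Y3} is a vertex cover of size 3 (every listed pair touches it), so no matching can be larger.

3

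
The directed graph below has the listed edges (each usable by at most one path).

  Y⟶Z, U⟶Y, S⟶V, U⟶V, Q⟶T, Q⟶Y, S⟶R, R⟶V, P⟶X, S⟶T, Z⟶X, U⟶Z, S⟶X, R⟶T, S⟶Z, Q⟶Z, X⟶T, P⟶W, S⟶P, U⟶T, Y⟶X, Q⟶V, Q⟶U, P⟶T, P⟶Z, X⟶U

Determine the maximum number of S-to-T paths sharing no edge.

Assign every edge capacity 1; by Menger, the answer equals the max flow.
Path S→T (+1); total 1.
Path S→P→T (+1); total 2.
Path S→R→T (+1); total 3.
Path S→X→T (+1); total 4.
Path S→Z→X→U→T (+1); total 5.
No residual S→T path; max flow = 5.
Certifying cut of size 5: {S→P, S→R, S→T, S→X, S→Z}.

5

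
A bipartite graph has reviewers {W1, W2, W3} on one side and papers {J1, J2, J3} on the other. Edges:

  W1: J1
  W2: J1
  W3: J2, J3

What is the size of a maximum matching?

2

Unit-capacity flow: source→left, listed edges, right→sink; max matching = max flow.
Augmenting path W1→J1 (+1); matched 1.
Augmenting path W3→J2 (+1); matched 2.
No augmenting path remains; maximum matching = 2.
König certificate: {W3, J1} is a vertex cover of size 2 (every listed pair touches it), so no matching can be larger.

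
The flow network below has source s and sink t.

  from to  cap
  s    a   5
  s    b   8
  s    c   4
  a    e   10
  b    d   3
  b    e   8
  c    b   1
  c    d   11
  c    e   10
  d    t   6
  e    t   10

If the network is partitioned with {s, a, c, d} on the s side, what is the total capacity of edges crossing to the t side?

Edges leaving {s, a, c, d}: s→b (8), a→e (10), c→b (1), c→e (10), d→t (6).
Cut capacity = 8 + 10 + 1 + 10 + 6 = 35.

35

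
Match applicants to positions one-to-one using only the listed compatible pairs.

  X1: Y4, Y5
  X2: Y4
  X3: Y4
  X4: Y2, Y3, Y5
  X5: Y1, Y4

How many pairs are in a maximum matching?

4

Unit-capacity flow: source→left, listed edges, right→sink; max matching = max flow.
Augmenting path X1→Y4 (+1); matched 1.
Augmenting path X4→Y2 (+1); matched 2.
Augmenting path X5→Y1 (+1); matched 3.
Augmenting path X2→Y4→X1→Y5 (+1); matched 4.
No augmenting path remains; maximum matching = 4.
König certificate: {X1, X4, X5, Y4} is a vertex cover of size 4 (every listed pair touches it), so no matching can be larger.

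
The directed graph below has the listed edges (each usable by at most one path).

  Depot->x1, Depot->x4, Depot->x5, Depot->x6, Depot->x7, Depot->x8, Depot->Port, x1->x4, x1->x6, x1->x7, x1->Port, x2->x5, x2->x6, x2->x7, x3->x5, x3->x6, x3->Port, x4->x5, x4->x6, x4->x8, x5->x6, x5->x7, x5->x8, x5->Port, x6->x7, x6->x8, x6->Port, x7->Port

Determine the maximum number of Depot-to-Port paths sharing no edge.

5

Assign every edge capacity 1; by Menger, the answer equals the max flow.
Path Depot→Port (+1); total 1.
Path Depot→x1→Port (+1); total 2.
Path Depot→x5→Port (+1); total 3.
Path Depot→x6→Port (+1); total 4.
Path Depot→x7→Port (+1); total 5.
No residual Depot→Port path; max flow = 5.
Certifying cut of size 5: {Depot→Port, Depot→x1, x5→Port, x6→Port, x7→Port}.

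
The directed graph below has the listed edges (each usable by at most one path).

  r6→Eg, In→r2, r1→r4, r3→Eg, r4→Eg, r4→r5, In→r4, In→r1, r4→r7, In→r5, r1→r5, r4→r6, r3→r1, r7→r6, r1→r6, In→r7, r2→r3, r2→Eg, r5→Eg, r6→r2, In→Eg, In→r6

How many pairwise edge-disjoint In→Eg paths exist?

6

Assign every edge capacity 1; by Menger, the answer equals the max flow.
Path In→Eg (+1); total 1.
Path In→r2→Eg (+1); total 2.
Path In→r4→Eg (+1); total 3.
Path In→r5→Eg (+1); total 4.
Path In→r6→Eg (+1); total 5.
Path In→r1→r6→r2→r3→Eg (+1); total 6.
No residual In→Eg path; max flow = 6.
Certifying cut of size 6: {In→Eg, In→r2, r4→Eg, r5→Eg, r6→Eg, r6→r2}.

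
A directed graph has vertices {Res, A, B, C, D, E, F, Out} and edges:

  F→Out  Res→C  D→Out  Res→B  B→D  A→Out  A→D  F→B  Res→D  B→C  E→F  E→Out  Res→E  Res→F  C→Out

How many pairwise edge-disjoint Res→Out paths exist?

4

Assign every edge capacity 1; by Menger, the answer equals the max flow.
Path Res→C→Out (+1); total 1.
Path Res→D→Out (+1); total 2.
Path Res→E→Out (+1); total 3.
Path Res→F→Out (+1); total 4.
No residual Res→Out path; max flow = 4.
Certifying cut of size 4: {C→Out, D→Out, Res→E, Res→F}.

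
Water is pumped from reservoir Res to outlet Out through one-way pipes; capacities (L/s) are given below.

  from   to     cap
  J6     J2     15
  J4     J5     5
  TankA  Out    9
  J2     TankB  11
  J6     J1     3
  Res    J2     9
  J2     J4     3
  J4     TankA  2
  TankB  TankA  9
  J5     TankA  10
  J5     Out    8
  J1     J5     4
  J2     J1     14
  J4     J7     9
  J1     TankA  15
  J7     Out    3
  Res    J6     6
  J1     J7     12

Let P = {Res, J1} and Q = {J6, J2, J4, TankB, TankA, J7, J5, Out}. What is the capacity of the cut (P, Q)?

Edges leaving {Res, J1}: Res→J6 (6), Res→J2 (9), J1→TankA (15), J1→J7 (12), J1→J5 (4).
Cut capacity = 6 + 9 + 15 + 12 + 4 = 46.

46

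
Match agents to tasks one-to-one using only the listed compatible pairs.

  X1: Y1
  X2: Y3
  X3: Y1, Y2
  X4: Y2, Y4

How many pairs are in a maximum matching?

4

Unit-capacity flow: source→left, listed edges, right→sink; max matching = max flow.
Augmenting path X1→Y1 (+1); matched 1.
Augmenting path X2→Y3 (+1); matched 2.
Augmenting path X3→Y2 (+1); matched 3.
Augmenting path X4→Y4 (+1); matched 4.
No augmenting path remains; maximum matching = 4.
König certificate: {X1, X2, X3, X4} is a vertex cover of size 4 (every listed pair touches it), so no matching can be larger.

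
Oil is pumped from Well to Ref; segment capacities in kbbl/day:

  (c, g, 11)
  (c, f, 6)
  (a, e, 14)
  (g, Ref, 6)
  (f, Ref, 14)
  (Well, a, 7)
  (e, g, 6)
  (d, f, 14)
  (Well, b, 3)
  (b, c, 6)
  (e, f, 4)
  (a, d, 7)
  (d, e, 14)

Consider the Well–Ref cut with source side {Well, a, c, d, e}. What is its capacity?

44

Edges leaving {Well, a, c, d, e}: Well→b (3), c→f (6), c→g (11), d→f (14), e→f (4), e→g (6).
Cut capacity = 3 + 6 + 11 + 14 + 4 + 6 = 44.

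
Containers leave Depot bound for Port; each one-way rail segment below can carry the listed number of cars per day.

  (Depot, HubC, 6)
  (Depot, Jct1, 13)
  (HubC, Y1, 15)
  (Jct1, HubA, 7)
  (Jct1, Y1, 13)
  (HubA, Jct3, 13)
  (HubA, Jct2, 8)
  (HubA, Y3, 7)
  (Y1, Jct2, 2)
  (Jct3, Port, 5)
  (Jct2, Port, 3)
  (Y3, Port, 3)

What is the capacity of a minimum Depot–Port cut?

9

Augment Depot→HubC→Y1→Jct2→Port: bottleneck 2, flow now 2.
Augment Depot→Jct1→HubA→Jct3→Port: bottleneck 5, flow now 7.
Augment Depot→Jct1→HubA→Jct2→Port: bottleneck 1, flow now 8.
Augment Depot→Jct1→HubA→Y3→Port: bottleneck 1, flow now 9.
No augmenting path remains; maximum flow = 9.
By max-flow min-cut, the minimum cut capacity equals the max flow.
In the residual graph, reachable from Depot: {Depot, HubC, Jct1, Y1}.
Min-cut edges: Jct1→HubA (7), Y1→Jct2 (2); capacity 7 + 2 = 9.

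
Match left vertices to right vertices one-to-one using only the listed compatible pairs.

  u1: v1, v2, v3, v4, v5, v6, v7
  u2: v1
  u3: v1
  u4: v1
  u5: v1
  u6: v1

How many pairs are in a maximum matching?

Unit-capacity flow: source→left, listed edges, right→sink; max matching = max flow.
Augmenting path u1→v1 (+1); matched 1.
Augmenting path u2→v1→u1→v2 (+1); matched 2.
No augmenting path remains; maximum matching = 2.
König certificate: {u1, v1} is a vertex cover of size 2 (every listed pair touches it), so no matching can be larger.

2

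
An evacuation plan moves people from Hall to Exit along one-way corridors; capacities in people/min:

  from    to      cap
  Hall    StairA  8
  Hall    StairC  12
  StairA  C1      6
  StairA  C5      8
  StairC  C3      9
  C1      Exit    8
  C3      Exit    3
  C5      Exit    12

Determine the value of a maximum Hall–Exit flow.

11

Augment Hall→StairA→C1→Exit: bottleneck 6, flow now 6.
Augment Hall→StairA→C5→Exit: bottleneck 2, flow now 8.
Augment Hall→StairC→C3→Exit: bottleneck 3, flow now 11.
No augmenting path remains; maximum flow = 11.
In the residual graph, reachable from Hall: {Hall, StairC, C3}.
Min-cut edges: Hall→StairA (8), C3→Exit (3); capacity 8 + 3 = 11.
This cut is saturated, so no flow can exceed 11.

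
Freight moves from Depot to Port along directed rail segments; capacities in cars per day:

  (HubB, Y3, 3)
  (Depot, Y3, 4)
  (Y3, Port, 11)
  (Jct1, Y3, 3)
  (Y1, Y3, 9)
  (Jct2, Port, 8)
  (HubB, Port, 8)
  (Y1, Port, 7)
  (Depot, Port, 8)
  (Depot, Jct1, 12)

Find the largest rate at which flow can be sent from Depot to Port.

Augment Depot→Port: bottleneck 8, flow now 8.
Augment Depot→Y3→Port: bottleneck 4, flow now 12.
Augment Depot→Jct1→Y3→Port: bottleneck 3, flow now 15.
No augmenting path remains; maximum flow = 15.
In the residual graph, reachable from Depot: {Depot, Jct1}.
Min-cut edges: Depot→Y3 (4), Depot→Port (8), Jct1→Y3 (3); capacity 4 + 8 + 3 = 15.
This cut is saturated, so no flow can exceed 15.

15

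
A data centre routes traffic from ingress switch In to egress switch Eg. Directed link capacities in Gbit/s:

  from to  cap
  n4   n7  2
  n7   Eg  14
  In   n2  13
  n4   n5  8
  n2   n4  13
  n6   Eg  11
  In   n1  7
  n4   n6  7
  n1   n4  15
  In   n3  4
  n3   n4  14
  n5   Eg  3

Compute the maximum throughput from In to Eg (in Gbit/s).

12

Augment In→n1→n4→n5→Eg: bottleneck 3, flow now 3.
Augment In→n1→n4→n6→Eg: bottleneck 4, flow now 7.
Augment In→n2→n4→n6→Eg: bottleneck 3, flow now 10.
Augment In→n2→n4→n7→Eg: bottleneck 2, flow now 12.
No augmenting path remains; maximum flow = 12.
In the residual graph, reachable from In: {In, n1, n2, n3, n4, n5}.
Min-cut edges: n4→n6 (7), n4→n7 (2), n5→Eg (3); capacity 7 + 2 + 3 = 12.
This cut is saturated, so no flow can exceed 12.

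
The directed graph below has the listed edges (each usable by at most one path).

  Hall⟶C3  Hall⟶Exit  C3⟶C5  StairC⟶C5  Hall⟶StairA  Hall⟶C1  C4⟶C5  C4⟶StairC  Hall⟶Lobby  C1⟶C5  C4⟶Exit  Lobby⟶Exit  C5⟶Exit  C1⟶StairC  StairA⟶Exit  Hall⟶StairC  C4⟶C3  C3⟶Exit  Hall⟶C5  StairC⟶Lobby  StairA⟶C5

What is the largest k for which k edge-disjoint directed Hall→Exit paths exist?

5

Assign every edge capacity 1; by Menger, the answer equals the max flow.
Path Hall→Exit (+1); total 1.
Path Hall→StairA→Exit (+1); total 2.
Path Hall→C3→Exit (+1); total 3.
Path Hall→C5→Exit (+1); total 4.
Path Hall→Lobby→Exit (+1); total 5.
No residual Hall→Exit path; max flow = 5.
Certifying cut of size 5: {C5→Exit, Hall→C3, Hall→Exit, Hall→StairA, Lobby→Exit}.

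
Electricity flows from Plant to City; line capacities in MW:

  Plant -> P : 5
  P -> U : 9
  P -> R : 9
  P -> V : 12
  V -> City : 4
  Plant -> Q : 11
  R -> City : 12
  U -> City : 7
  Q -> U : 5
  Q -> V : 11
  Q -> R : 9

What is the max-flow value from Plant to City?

Augment Plant→P→R→City: bottleneck 5, flow now 5.
Augment Plant→Q→R→City: bottleneck 7, flow now 12.
Augment Plant→Q→U→City: bottleneck 4, flow now 16.
No augmenting path remains; maximum flow = 16.
In the residual graph, reachable from Plant: {Plant}.
Min-cut edges: Plant→P (5), Plant→Q (11); capacity 5 + 11 = 16.
This cut is saturated, so no flow can exceed 16.

16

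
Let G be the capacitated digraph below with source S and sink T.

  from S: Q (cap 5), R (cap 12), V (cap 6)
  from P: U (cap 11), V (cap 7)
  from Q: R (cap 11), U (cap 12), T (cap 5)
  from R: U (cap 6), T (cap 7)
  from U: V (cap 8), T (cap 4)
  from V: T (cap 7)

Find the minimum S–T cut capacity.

23

Augment S→Q→T: bottleneck 5, flow now 5.
Augment S→R→T: bottleneck 7, flow now 12.
Augment S→V→T: bottleneck 6, flow now 18.
Augment S→R→U→T: bottleneck 4, flow now 22.
Augment S→R→U→V→T: bottleneck 1, flow now 23.
No augmenting path remains; maximum flow = 23.
By max-flow min-cut, the minimum cut capacity equals the max flow.
In the residual graph, reachable from S: {S}.
Min-cut edges: S→Q (5), S→R (12), S→V (6); capacity 5 + 12 + 6 = 23.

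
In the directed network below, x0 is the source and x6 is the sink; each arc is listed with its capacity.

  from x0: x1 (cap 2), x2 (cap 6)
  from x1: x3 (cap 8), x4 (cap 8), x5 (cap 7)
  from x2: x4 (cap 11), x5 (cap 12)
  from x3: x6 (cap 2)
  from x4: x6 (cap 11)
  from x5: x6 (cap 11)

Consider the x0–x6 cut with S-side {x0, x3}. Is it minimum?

No — its capacity is 10, but the minimum cut has capacity 8.

Given cut capacity: 2 + 6 + 2 = 10.
Augment x0→x1→x3→x6: bottleneck 2, flow now 2.
Augment x0→x2→x4→x6: bottleneck 6, flow now 8.
No augmenting path remains; maximum flow = 8.
In the residual graph, reachable from x0: {x0}.
Min-cut edges: x0→x1 (2), x0→x2 (6); capacity 2 + 6 = 8.
Cut capacity 10 exceeds the max flow 8, so it is not minimum.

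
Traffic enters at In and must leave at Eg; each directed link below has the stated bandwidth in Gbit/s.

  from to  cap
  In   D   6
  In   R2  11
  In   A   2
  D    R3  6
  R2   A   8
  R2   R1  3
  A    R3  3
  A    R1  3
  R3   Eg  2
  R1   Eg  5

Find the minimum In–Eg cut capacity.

Augment In→D→R3→Eg: bottleneck 2, flow now 2.
Augment In→R2→R1→Eg: bottleneck 3, flow now 5.
Augment In→A→R1→Eg: bottleneck 2, flow now 7.
No augmenting path remains; maximum flow = 7.
By max-flow min-cut, the minimum cut capacity equals the max flow.
In the residual graph, reachable from In: {In, D, R2, A, R3, R1}.
Min-cut edges: R3→Eg (2), R1→Eg (5); capacity 2 + 5 = 7.

7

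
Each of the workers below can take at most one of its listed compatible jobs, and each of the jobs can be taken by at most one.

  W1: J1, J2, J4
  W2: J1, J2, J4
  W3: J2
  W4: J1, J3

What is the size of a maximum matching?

Unit-capacity flow: source→left, listed edges, right→sink; max matching = max flow.
Augmenting path W1→J1 (+1); matched 1.
Augmenting path W2→J2 (+1); matched 2.
Augmenting path W4→J3 (+1); matched 3.
Augmenting path W3→J2→W2→J4 (+1); matched 4.
No augmenting path remains; maximum matching = 4.
König certificate: {W1, W2, W3, W4} is a vertex cover of size 4 (every listed pair touches it), so no matching can be larger.

4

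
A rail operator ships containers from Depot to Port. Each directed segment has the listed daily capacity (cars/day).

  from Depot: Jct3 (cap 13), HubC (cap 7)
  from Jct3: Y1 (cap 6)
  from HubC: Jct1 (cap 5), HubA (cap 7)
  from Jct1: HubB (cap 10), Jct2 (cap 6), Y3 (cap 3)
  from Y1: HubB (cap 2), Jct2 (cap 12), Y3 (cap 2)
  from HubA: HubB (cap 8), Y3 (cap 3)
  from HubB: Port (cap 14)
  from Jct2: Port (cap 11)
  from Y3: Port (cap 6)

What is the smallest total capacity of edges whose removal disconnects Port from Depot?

13

Augment Depot→Jct3→Y1→HubB→Port: bottleneck 2, flow now 2.
Augment Depot→Jct3→Y1→Jct2→Port: bottleneck 4, flow now 6.
Augment Depot→HubC→Jct1→HubB→Port: bottleneck 5, flow now 11.
Augment Depot→HubC→HubA→HubB→Port: bottleneck 2, flow now 13.
No augmenting path remains; maximum flow = 13.
By max-flow min-cut, the minimum cut capacity equals the max flow.
In the residual graph, reachable from Depot: {Depot, Jct3}.
Min-cut edges: Depot→HubC (7), Jct3→Y1 (6); capacity 7 + 6 = 13.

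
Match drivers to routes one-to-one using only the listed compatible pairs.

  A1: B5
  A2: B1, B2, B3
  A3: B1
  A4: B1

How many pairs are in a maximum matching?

3

Unit-capacity flow: source→left, listed edges, right→sink; max matching = max flow.
Augmenting path A1→B5 (+1); matched 1.
Augmenting path A2→B1 (+1); matched 2.
Augmenting path A3→B1→A2→B2 (+1); matched 3.
No augmenting path remains; maximum matching = 3.
König certificate: {A1, A2, B1} is a vertex cover of size 3 (every listed pair touches it), so no matching can be larger.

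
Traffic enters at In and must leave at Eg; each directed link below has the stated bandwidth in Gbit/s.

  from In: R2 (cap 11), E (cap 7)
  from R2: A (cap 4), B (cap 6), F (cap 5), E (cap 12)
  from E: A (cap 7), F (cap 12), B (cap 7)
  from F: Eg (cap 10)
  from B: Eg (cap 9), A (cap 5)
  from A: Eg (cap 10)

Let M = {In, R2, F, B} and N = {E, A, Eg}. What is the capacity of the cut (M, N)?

47

Edges leaving {In, R2, F, B}: In→E (7), R2→E (12), R2→A (4), F→Eg (10), B→A (5), B→Eg (9).
Cut capacity = 7 + 12 + 4 + 10 + 5 + 9 = 47.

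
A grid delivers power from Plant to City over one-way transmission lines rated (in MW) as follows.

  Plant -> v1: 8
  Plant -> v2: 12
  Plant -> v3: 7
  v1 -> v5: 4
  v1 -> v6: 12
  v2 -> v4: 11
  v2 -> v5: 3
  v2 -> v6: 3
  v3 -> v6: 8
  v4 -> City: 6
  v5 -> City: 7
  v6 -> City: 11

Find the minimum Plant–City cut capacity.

Augment Plant→v1→v5→City: bottleneck 4, flow now 4.
Augment Plant→v1→v6→City: bottleneck 4, flow now 8.
Augment Plant→v2→v4→City: bottleneck 6, flow now 14.
Augment Plant→v2→v5→City: bottleneck 3, flow now 17.
Augment Plant→v2→v6→City: bottleneck 3, flow now 20.
Augment Plant→v3→v6→City: bottleneck 4, flow now 24.
No augmenting path remains; maximum flow = 24.
By max-flow min-cut, the minimum cut capacity equals the max flow.
In the residual graph, reachable from Plant: {Plant, v1, v2, v3, v4, v6}.
Min-cut edges: v1→v5 (4), v2→v5 (3), v4→City (6), v6→City (11); capacity 4 + 3 + 6 + 11 = 24.

24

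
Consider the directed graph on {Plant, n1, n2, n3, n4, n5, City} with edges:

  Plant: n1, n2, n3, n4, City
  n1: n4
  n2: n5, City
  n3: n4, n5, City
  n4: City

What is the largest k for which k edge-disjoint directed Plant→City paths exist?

Assign every edge capacity 1; by Menger, the answer equals the max flow.
Path Plant→City (+1); total 1.
Path Plant→n2→City (+1); total 2.
Path Plant→n3→City (+1); total 3.
Path Plant→n4→City (+1); total 4.
No residual Plant→City path; max flow = 4.
Certifying cut of size 4: {Plant→City, Plant→n2, Plant→n3, n4→City}.

4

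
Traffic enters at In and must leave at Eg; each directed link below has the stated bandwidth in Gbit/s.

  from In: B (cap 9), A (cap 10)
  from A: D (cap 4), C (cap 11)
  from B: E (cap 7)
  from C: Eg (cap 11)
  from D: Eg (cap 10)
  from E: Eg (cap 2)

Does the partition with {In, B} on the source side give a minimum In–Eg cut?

Given cut capacity: 10 + 7 = 17.
Augment In→A→C→Eg: bottleneck 10, flow now 10.
Augment In→B→E→Eg: bottleneck 2, flow now 12.
No augmenting path remains; maximum flow = 12.
In the residual graph, reachable from In: {In, B, E}.
Min-cut edges: In→A (10), E→Eg (2); capacity 10 + 2 = 12.
Cut capacity 17 exceeds the max flow 12, so it is not minimum.

No — its capacity is 17, but the minimum cut has capacity 12.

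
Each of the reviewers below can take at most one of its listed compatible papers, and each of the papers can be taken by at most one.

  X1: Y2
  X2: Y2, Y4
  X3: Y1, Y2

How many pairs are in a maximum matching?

3

Unit-capacity flow: source→left, listed edges, right→sink; max matching = max flow.
Augmenting path X1→Y2 (+1); matched 1.
Augmenting path X2→Y4 (+1); matched 2.
Augmenting path X3→Y1 (+1); matched 3.
No augmenting path remains; maximum matching = 3.
König certificate: {X1, X2, X3} is a vertex cover of size 3 (every listed pair touches it), so no matching can be larger.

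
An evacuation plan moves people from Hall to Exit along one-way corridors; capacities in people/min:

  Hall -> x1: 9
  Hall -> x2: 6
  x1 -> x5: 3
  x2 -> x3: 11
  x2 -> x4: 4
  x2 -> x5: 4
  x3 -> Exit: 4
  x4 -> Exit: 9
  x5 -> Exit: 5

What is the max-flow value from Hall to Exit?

Augment Hall→x1→x5→Exit: bottleneck 3, flow now 3.
Augment Hall→x2→x3→Exit: bottleneck 4, flow now 7.
Augment Hall→x2→x4→Exit: bottleneck 2, flow now 9.
No augmenting path remains; maximum flow = 9.
In the residual graph, reachable from Hall: {Hall, x1}.
Min-cut edges: Hall→x2 (6), x1→x5 (3); capacity 6 + 3 = 9.
This cut is saturated, so no flow can exceed 9.

9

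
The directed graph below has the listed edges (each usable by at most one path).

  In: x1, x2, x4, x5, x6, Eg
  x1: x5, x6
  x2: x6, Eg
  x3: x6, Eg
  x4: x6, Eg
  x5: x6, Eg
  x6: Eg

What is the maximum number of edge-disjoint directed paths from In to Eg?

5

Assign every edge capacity 1; by Menger, the answer equals the max flow.
Path In→Eg (+1); total 1.
Path In→x2→Eg (+1); total 2.
Path In→x4→Eg (+1); total 3.
Path In→x5→Eg (+1); total 4.
Path In→x6→Eg (+1); total 5.
No residual In→Eg path; max flow = 5.
Certifying cut of size 5: {In→Eg, In→x2, In→x4, x5→Eg, x6→Eg}.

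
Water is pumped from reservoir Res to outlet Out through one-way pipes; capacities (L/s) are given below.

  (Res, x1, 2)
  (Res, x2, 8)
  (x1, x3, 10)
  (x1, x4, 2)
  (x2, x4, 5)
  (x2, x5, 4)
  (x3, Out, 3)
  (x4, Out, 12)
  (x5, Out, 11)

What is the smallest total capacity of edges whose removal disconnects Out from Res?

10

Augment Res→x1→x3→Out: bottleneck 2, flow now 2.
Augment Res→x2→x4→Out: bottleneck 5, flow now 7.
Augment Res→x2→x5→Out: bottleneck 3, flow now 10.
No augmenting path remains; maximum flow = 10.
By max-flow min-cut, the minimum cut capacity equals the max flow.
In the residual graph, reachable from Res: {Res}.
Min-cut edges: Res→x1 (2), Res→x2 (8); capacity 2 + 8 = 10.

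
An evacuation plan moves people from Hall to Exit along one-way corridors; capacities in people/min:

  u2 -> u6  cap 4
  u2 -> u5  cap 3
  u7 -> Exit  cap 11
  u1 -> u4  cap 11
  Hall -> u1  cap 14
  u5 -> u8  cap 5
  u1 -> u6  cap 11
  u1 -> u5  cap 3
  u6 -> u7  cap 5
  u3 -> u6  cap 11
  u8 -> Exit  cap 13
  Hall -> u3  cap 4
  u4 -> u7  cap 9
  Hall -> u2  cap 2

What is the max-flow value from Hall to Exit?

16

Augment Hall→u1→u4→u7→Exit: bottleneck 9, flow now 9.
Augment Hall→u1→u5→u8→Exit: bottleneck 3, flow now 12.
Augment Hall→u1→u6→u7→Exit: bottleneck 2, flow now 14.
Augment Hall→u2→u5→u8→Exit: bottleneck 2, flow now 16.
No augmenting path remains; maximum flow = 16.
In the residual graph, reachable from Hall: {Hall, u1, u3, u4, u6, u7}.
Min-cut edges: Hall→u2 (2), u1→u5 (3), u7→Exit (11); capacity 2 + 3 + 11 = 16.
This cut is saturated, so no flow can exceed 16.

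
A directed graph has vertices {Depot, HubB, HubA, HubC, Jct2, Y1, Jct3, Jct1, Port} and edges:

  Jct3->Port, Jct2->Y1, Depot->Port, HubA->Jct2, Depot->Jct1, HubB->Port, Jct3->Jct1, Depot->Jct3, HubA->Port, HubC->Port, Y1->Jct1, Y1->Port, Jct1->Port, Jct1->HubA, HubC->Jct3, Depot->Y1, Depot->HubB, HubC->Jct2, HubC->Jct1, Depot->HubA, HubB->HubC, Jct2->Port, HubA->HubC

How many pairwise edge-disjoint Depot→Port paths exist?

Assign every edge capacity 1; by Menger, the answer equals the max flow.
Path Depot→Port (+1); total 1.
Path Depot→HubB→Port (+1); total 2.
Path Depot→HubA→Port (+1); total 3.
Path Depot→Y1→Port (+1); total 4.
Path Depot→Jct3→Port (+1); total 5.
Path Depot→Jct1→Port (+1); total 6.
No residual Depot→Port path; max flow = 6.
Certifying cut of size 6: {Depot→HubA, Depot→HubB, Depot→Jct1, Depot→Jct3, Depot→Port, Depot→Y1}.

6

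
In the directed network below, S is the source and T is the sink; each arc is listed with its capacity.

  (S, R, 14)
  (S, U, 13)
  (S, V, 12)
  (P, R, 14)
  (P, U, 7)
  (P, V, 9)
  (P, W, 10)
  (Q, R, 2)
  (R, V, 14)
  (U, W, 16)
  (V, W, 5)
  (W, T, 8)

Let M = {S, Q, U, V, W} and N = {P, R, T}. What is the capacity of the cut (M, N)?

24

Edges leaving {S, Q, U, V, W}: S→R (14), Q→R (2), W→T (8).
Cut capacity = 14 + 2 + 8 = 24.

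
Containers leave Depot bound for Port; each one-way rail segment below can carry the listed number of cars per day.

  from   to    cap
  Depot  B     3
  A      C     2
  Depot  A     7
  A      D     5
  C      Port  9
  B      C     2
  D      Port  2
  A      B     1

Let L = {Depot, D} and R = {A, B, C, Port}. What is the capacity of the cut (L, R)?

12

Edges leaving {Depot, D}: Depot→A (7), Depot→B (3), D→Port (2).
Cut capacity = 7 + 3 + 2 = 12.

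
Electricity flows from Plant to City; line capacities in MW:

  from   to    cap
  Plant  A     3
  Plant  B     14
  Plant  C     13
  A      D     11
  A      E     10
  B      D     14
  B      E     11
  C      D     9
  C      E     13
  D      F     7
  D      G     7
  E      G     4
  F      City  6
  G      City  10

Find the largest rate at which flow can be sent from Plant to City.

16

Augment Plant→A→D→F→City: bottleneck 3, flow now 3.
Augment Plant→B→D→F→City: bottleneck 3, flow now 6.
Augment Plant→B→D→G→City: bottleneck 7, flow now 13.
Augment Plant→B→E→G→City: bottleneck 3, flow now 16.
No augmenting path remains; maximum flow = 16.
In the residual graph, reachable from Plant: {Plant, A, B, C, D, E, F, G}.
Min-cut edges: F→City (6), G→City (10); capacity 6 + 10 = 16.
This cut is saturated, so no flow can exceed 16.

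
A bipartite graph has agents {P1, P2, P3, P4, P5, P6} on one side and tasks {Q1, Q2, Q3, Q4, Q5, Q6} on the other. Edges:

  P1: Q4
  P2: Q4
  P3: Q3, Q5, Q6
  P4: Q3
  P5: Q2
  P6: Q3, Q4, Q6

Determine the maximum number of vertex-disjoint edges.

Unit-capacity flow: source→left, listed edges, right→sink; max matching = max flow.
Augmenting path P1→Q4 (+1); matched 1.
Augmenting path P3→Q3 (+1); matched 2.
Augmenting path P5→Q2 (+1); matched 3.
Augmenting path P6→Q6 (+1); matched 4.
Augmenting path P4→Q3→P3→Q5 (+1); matched 5.
No augmenting path remains; maximum matching = 5.
König certificate: {P3, P4, P5, P6, Q4} is a vertex cover of size 5 (every listed pair touches it), so no matching can be larger.

5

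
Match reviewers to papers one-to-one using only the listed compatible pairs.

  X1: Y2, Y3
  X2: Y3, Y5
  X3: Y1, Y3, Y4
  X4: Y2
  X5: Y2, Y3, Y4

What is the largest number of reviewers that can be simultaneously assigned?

5

Unit-capacity flow: source→left, listed edges, right→sink; max matching = max flow.
Augmenting path X1→Y2 (+1); matched 1.
Augmenting path X2→Y3 (+1); matched 2.
Augmenting path X3→Y1 (+1); matched 3.
Augmenting path X5→Y4 (+1); matched 4.
Augmenting path X4→Y2→X1→Y3→X2→Y5 (+1); matched 5.
No augmenting path remains; maximum matching = 5.
König certificate: {X1, X2, X3, X4, X5} is a vertex cover of size 5 (every listed pair touches it), so no matching can be larger.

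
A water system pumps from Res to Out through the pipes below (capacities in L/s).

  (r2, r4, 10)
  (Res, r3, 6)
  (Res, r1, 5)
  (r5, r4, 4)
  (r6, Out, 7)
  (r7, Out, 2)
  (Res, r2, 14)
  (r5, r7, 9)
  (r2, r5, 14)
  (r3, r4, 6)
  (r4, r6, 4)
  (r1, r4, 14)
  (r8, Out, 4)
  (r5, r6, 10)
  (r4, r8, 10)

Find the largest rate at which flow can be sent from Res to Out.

13

Augment Res→r1→r4→r6→Out: bottleneck 4, flow now 4.
Augment Res→r1→r4→r8→Out: bottleneck 1, flow now 5.
Augment Res→r2→r4→r8→Out: bottleneck 3, flow now 8.
Augment Res→r2→r5→r6→Out: bottleneck 3, flow now 11.
Augment Res→r2→r5→r7→Out: bottleneck 2, flow now 13.
No augmenting path remains; maximum flow = 13.
In the residual graph, reachable from Res: {Res, r1, r2, r3, r4, r5, r6, r7, r8}.
Min-cut edges: r6→Out (7), r7→Out (2), r8→Out (4); capacity 7 + 2 + 4 = 13.
This cut is saturated, so no flow can exceed 13.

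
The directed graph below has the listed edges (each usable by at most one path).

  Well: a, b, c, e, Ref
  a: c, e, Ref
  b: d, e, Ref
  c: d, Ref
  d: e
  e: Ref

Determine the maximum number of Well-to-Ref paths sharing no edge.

5

Assign every edge capacity 1; by Menger, the answer equals the max flow.
Path Well→Ref (+1); total 1.
Path Well→a→Ref (+1); total 2.
Path Well→b→Ref (+1); total 3.
Path Well→c→Ref (+1); total 4.
Path Well→e→Ref (+1); total 5.
No residual Well→Ref path; max flow = 5.
Certifying cut of size 5: {Well→Ref, Well→a, Well→b, Well→c, Well→e}.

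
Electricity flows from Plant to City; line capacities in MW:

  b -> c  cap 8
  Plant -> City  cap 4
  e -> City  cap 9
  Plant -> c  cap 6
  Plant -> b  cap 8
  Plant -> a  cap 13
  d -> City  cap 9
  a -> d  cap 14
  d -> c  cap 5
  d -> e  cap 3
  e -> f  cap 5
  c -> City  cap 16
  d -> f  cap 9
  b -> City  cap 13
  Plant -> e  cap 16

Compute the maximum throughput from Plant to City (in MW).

40

Augment Plant→City: bottleneck 4, flow now 4.
Augment Plant→b→City: bottleneck 8, flow now 12.
Augment Plant→c→City: bottleneck 6, flow now 18.
Augment Plant→e→City: bottleneck 9, flow now 27.
Augment Plant→a→d→City: bottleneck 9, flow now 36.
Augment Plant→a→d→c→City: bottleneck 4, flow now 40.
No augmenting path remains; maximum flow = 40.
In the residual graph, reachable from Plant: {Plant, e, f}.
Min-cut edges: Plant→a (13), Plant→b (8), Plant→c (6), Plant→City (4), e→City (9); capacity 13 + 8 + 6 + 4 + 9 = 40.
This cut is saturated, so no flow can exceed 40.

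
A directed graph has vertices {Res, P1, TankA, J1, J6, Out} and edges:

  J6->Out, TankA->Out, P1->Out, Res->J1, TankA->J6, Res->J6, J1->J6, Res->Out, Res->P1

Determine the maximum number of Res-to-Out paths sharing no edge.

Assign every edge capacity 1; by Menger, the answer equals the max flow.
Path Res→Out (+1); total 1.
Path Res→P1→Out (+1); total 2.
Path Res→J6→Out (+1); total 3.
No residual Res→Out path; max flow = 3.
Certifying cut of size 3: {J6→Out, Res→Out, Res→P1}.

3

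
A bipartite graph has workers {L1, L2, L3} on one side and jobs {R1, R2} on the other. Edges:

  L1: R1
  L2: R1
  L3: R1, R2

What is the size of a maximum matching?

Unit-capacity flow: source→left, listed edges, right→sink; max matching = max flow.
Augmenting path L1→R1 (+1); matched 1.
Augmenting path L3→R2 (+1); matched 2.
No augmenting path remains; maximum matching = 2.
König certificate: {L3, R1} is a vertex cover of size 2 (every listed pair touches it), so no matching can be larger.

2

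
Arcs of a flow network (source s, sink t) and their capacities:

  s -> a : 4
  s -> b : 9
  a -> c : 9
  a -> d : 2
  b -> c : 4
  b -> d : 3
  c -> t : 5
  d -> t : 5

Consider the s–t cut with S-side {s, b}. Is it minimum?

No — its capacity is 11, but the minimum cut has capacity 10.

Given cut capacity: 4 + 4 + 3 = 11.
Augment s→a→c→t: bottleneck 4, flow now 4.
Augment s→b→c→t: bottleneck 1, flow now 5.
Augment s→b→d→t: bottleneck 3, flow now 8.
Augment s→b→c→a→d→t: bottleneck 2, flow now 10. (uses reverse residual edge)
No augmenting path remains; maximum flow = 10.
In the residual graph, reachable from s: {s, a, b, c}.
Min-cut edges: a→d (2), b→d (3), c→t (5); capacity 2 + 3 + 5 = 10.
Cut capacity 11 exceeds the max flow 10, so it is not minimum.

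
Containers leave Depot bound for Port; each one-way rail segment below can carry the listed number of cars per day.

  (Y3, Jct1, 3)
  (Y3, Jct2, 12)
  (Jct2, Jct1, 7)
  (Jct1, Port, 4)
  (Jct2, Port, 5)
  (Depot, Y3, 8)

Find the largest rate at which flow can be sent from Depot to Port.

Augment Depot→Y3→Jct2→Port: bottleneck 5, flow now 5.
Augment Depot→Y3→Jct1→Port: bottleneck 3, flow now 8.
No augmenting path remains; maximum flow = 8.
In the residual graph, reachable from Depot: {Depot}.
Min-cut edges: Depot→Y3 (8); capacity 8 = 8.
This cut is saturated, so no flow can exceed 8.

8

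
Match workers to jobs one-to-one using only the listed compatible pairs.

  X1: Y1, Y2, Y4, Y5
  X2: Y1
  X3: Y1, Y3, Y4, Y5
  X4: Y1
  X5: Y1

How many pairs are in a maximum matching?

3

Unit-capacity flow: source→left, listed edges, right→sink; max matching = max flow.
Augmenting path X1→Y1 (+1); matched 1.
Augmenting path X3→Y3 (+1); matched 2.
Augmenting path X2→Y1→X1→Y2 (+1); matched 3.
No augmenting path remains; maximum matching = 3.
König certificate: {X1, X3, Y1} is a vertex cover of size 3 (every listed pair touches it), so no matching can be larger.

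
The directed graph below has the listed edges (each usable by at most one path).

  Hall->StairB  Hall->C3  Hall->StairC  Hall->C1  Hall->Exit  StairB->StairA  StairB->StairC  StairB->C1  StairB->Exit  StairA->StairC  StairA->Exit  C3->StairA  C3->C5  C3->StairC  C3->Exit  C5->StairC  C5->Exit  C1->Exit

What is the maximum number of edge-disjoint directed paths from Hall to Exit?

4

Assign every edge capacity 1; by Menger, the answer equals the max flow.
Path Hall→Exit (+1); total 1.
Path Hall→StairB→Exit (+1); total 2.
Path Hall→C3→Exit (+1); total 3.
Path Hall→C1→Exit (+1); total 4.
No residual Hall→Exit path; max flow = 4.
Certifying cut of size 4: {Hall→C1, Hall→C3, Hall→Exit, Hall→StairB}.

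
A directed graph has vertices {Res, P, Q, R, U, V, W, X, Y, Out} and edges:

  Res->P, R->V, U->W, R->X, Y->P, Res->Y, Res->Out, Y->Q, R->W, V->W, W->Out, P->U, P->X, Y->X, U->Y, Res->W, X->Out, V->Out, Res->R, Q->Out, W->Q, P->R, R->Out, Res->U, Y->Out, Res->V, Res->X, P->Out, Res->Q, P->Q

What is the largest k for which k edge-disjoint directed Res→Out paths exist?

Assign every edge capacity 1; by Menger, the answer equals the max flow.
Path Res→Out (+1); total 1.
Path Res→P→Out (+1); total 2.
Path Res→Q→Out (+1); total 3.
Path Res→R→Out (+1); total 4.
Path Res→V→Out (+1); total 5.
Path Res→W→Out (+1); total 6.
Path Res→X→Out (+1); total 7.
Path Res→Y→Out (+1); total 8.
No residual Res→Out path; max flow = 8.
Certifying cut of size 8: {P→Out, Q→Out, R→Out, Res→Out, V→Out, W→Out, X→Out, Y→Out}.

8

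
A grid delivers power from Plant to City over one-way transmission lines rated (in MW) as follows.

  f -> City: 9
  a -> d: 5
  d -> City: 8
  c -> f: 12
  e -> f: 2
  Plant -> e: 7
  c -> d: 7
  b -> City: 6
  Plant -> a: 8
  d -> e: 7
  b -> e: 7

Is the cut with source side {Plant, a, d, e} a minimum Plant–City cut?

No — its capacity is 10, but the minimum cut has capacity 7.

Given cut capacity: 8 + 2 = 10.
Augment Plant→a→d→City: bottleneck 5, flow now 5.
Augment Plant→e→f→City: bottleneck 2, flow now 7.
No augmenting path remains; maximum flow = 7.
In the residual graph, reachable from Plant: {Plant, a, e}.
Min-cut edges: a→d (5), e→f (2); capacity 5 + 2 = 7.
Cut capacity 10 exceeds the max flow 7, so it is not minimum.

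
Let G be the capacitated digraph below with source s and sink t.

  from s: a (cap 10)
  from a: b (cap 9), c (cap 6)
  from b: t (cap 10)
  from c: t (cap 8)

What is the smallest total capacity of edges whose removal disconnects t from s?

10

Augment s→a→b→t: bottleneck 9, flow now 9.
Augment s→a→c→t: bottleneck 1, flow now 10.
No augmenting path remains; maximum flow = 10.
By max-flow min-cut, the minimum cut capacity equals the max flow.
In the residual graph, reachable from s: {s}.
Min-cut edges: s→a (10); capacity 10 = 10.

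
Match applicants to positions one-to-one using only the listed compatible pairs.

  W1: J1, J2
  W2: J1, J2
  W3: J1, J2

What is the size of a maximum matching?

Unit-capacity flow: source→left, listed edges, right→sink; max matching = max flow.
Augmenting path W1→J1 (+1); matched 1.
Augmenting path W2→J2 (+1); matched 2.
No augmenting path remains; maximum matching = 2.
König certificate: {J1, J2} is a vertex cover of size 2 (every listed pair touches it), so no matching can be larger.

2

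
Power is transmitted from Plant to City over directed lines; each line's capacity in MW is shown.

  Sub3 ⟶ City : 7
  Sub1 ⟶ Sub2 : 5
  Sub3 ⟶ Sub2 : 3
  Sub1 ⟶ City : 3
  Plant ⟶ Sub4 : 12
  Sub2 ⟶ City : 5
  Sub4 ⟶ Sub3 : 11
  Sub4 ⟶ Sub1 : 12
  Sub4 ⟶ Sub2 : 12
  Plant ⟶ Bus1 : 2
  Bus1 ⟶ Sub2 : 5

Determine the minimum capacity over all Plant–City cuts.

Augment Plant→Sub4→Sub1→City: bottleneck 3, flow now 3.
Augment Plant→Sub4→Sub3→City: bottleneck 7, flow now 10.
Augment Plant→Sub4→Sub2→City: bottleneck 2, flow now 12.
Augment Plant→Bus1→Sub2→City: bottleneck 2, flow now 14.
No augmenting path remains; maximum flow = 14.
By max-flow min-cut, the minimum cut capacity equals the max flow.
In the residual graph, reachable from Plant: {Plant}.
Min-cut edges: Plant→Sub4 (12), Plant→Bus1 (2); capacity 12 + 2 = 14.

14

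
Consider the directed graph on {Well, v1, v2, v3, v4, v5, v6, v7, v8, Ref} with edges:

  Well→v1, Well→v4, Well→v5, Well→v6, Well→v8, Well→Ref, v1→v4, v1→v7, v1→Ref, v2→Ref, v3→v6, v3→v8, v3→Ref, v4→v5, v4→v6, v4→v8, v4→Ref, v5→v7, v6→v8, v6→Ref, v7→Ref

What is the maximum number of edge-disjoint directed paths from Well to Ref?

Assign every edge capacity 1; by Menger, the answer equals the max flow.
Path Well→Ref (+1); total 1.
Path Well→v1→Ref (+1); total 2.
Path Well→v4→Ref (+1); total 3.
Path Well→v6→Ref (+1); total 4.
Path Well→v5→v7→Ref (+1); total 5.
No residual Well→Ref path; max flow = 5.
Certifying cut of size 5: {Well→Ref, Well→v1, Well→v4, Well→v5, Well→v6}.

5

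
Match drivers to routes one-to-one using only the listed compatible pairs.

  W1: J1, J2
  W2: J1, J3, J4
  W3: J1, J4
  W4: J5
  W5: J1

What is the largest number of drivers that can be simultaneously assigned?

5

Unit-capacity flow: source→left, listed edges, right→sink; max matching = max flow.
Augmenting path W1→J1 (+1); matched 1.
Augmenting path W2→J3 (+1); matched 2.
Augmenting path W3→J4 (+1); matched 3.
Augmenting path W4→J5 (+1); matched 4.
Augmenting path W5→J1→W1→J2 (+1); matched 5.
No augmenting path remains; maximum matching = 5.
König certificate: {W1, W2, W3, W4, W5} is a vertex cover of size 5 (every listed pair touches it), so no matching can be larger.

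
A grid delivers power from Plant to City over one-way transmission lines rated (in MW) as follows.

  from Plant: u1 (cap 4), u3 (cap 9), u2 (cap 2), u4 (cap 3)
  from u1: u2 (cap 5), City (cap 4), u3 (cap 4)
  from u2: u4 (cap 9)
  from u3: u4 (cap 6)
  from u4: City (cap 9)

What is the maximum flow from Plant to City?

13

Augment Plant→u1→City: bottleneck 4, flow now 4.
Augment Plant→u4→City: bottleneck 3, flow now 7.
Augment Plant→u2→u4→City: bottleneck 2, flow now 9.
Augment Plant→u3→u4→City: bottleneck 4, flow now 13.
No augmenting path remains; maximum flow = 13.
In the residual graph, reachable from Plant: {Plant, u2, u3, u4}.
Min-cut edges: Plant→u1 (4), u4→City (9); capacity 4 + 9 = 13.
This cut is saturated, so no flow can exceed 13.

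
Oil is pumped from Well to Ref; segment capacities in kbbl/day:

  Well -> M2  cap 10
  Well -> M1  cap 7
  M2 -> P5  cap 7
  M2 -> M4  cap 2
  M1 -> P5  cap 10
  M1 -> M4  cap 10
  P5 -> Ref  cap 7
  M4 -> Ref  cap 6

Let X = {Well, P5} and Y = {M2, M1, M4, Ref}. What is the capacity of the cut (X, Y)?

Edges leaving {Well, P5}: Well→M2 (10), Well→M1 (7), P5→Ref (7).
Cut capacity = 10 + 7 + 7 = 24.

24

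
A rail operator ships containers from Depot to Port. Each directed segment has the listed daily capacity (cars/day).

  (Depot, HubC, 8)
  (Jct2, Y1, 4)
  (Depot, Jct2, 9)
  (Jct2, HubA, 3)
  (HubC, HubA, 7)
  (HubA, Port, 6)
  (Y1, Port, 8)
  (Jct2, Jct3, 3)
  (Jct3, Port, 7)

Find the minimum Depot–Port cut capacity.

13

Augment Depot→Jct2→Y1→Port: bottleneck 4, flow now 4.
Augment Depot→Jct2→HubA→Port: bottleneck 3, flow now 7.
Augment Depot→Jct2→Jct3→Port: bottleneck 2, flow now 9.
Augment Depot→HubC→HubA→Port: bottleneck 3, flow now 12.
Augment Depot→HubC→HubA→Jct2→Jct3→Port: bottleneck 1, flow now 13. (uses reverse residual edge)
No augmenting path remains; maximum flow = 13.
By max-flow min-cut, the minimum cut capacity equals the max flow.
In the residual graph, reachable from Depot: {Depot, Jct2, HubC, HubA}.
Min-cut edges: Jct2→Y1 (4), Jct2→Jct3 (3), HubA→Port (6); capacity 4 + 3 + 6 = 13.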